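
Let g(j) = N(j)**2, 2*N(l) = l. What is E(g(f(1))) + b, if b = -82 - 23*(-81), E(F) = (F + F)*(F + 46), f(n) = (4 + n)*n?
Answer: 19473/8 ≈ 2434.1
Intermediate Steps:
N(l) = l/2
f(n) = n*(4 + n)
g(j) = j**2/4 (g(j) = (j/2)**2 = j**2/4)
E(F) = 2*F*(46 + F) (E(F) = (2*F)*(46 + F) = 2*F*(46 + F))
b = 1781 (b = -82 + 1863 = 1781)
E(g(f(1))) + b = 2*((1*(4 + 1))**2/4)*(46 + (1*(4 + 1))**2/4) + 1781 = 2*((1*5)**2/4)*(46 + (1*5)**2/4) + 1781 = 2*((1/4)*5**2)*(46 + (1/4)*5**2) + 1781 = 2*((1/4)*25)*(46 + (1/4)*25) + 1781 = 2*(25/4)*(46 + 25/4) + 1781 = 2*(25/4)*(209/4) + 1781 = 5225/8 + 1781 = 19473/8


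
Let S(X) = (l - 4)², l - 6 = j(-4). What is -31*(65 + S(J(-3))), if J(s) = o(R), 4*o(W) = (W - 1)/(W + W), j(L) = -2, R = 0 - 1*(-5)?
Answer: -2015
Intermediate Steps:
R = 5 (R = 0 + 5 = 5)
o(W) = (-1 + W)/(8*W) (o(W) = ((W - 1)/(W + W))/4 = ((-1 + W)/((2*W)))/4 = ((-1 + W)*(1/(2*W)))/4 = ((-1 + W)/(2*W))/4 = (-1 + W)/(8*W))
l = 4 (l = 6 - 2 = 4)
J(s) = ⅒ (J(s) = (⅛)*(-1 + 5)/5 = (⅛)*(⅕)*4 = ⅒)
S(X) = 0 (S(X) = (4 - 4)² = 0² = 0)
-31*(65 + S(J(-3))) = -31*(65 + 0) = -31*65 = -2015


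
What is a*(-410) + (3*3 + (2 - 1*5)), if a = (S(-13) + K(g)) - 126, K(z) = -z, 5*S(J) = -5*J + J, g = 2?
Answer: 48222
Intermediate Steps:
S(J) = -4*J/5 (S(J) = (-5*J + J)/5 = (-4*J)/5 = -4*J/5)
a = -588/5 (a = (-4/5*(-13) - 1*2) - 126 = (52/5 - 2) - 126 = 42/5 - 126 = -588/5 ≈ -117.60)
a*(-410) + (3*3 + (2 - 1*5)) = -588/5*(-410) + (3*3 + (2 - 1*5)) = 48216 + (9 + (2 - 5)) = 48216 + (9 - 3) = 48216 + 6 = 48222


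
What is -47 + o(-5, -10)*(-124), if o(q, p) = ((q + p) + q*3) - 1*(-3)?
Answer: 3301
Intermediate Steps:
o(q, p) = 3 + p + 4*q (o(q, p) = ((p + q) + 3*q) + 3 = (p + 4*q) + 3 = 3 + p + 4*q)
-47 + o(-5, -10)*(-124) = -47 + (3 - 10 + 4*(-5))*(-124) = -47 + (3 - 10 - 20)*(-124) = -47 - 27*(-124) = -47 + 3348 = 3301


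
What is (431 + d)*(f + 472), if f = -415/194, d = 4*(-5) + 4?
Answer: 37828495/194 ≈ 1.9499e+5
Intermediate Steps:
d = -16 (d = -20 + 4 = -16)
f = -415/194 (f = -415*1/194 = -415/194 ≈ -2.1392)
(431 + d)*(f + 472) = (431 - 16)*(-415/194 + 472) = 415*(91153/194) = 37828495/194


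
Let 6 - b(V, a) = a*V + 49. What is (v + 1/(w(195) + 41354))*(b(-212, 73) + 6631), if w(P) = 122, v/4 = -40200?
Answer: -36788083847284/10369 ≈ -3.5479e+9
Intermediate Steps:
v = -160800 (v = 4*(-40200) = -160800)
b(V, a) = -43 - V*a (b(V, a) = 6 - (a*V + 49) = 6 - (V*a + 49) = 6 - (49 + V*a) = 6 + (-49 - V*a) = -43 - V*a)
(v + 1/(w(195) + 41354))*(b(-212, 73) + 6631) = (-160800 + 1/(122 + 41354))*((-43 - 1*(-212)*73) + 6631) = (-160800 + 1/41476)*((-43 + 15476) + 6631) = (-160800 + 1/41476)*(15433 + 6631) = -6669340799/41476*22064 = -36788083847284/10369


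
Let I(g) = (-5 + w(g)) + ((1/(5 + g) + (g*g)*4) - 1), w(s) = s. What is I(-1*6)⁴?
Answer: 294499921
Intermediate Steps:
I(g) = -6 + g + 1/(5 + g) + 4*g² (I(g) = (-5 + g) + ((1/(5 + g) + (g*g)*4) - 1) = (-5 + g) + ((1/(5 + g) + g²*4) - 1) = (-5 + g) + ((1/(5 + g) + 4*g²) - 1) = (-5 + g) + (-1 + 1/(5 + g) + 4*g²) = -6 + g + 1/(5 + g) + 4*g²)
I(-1*6)⁴ = ((-29 - (-1)*6 + 4*(-1*6)³ + 21*(-1*6)²)/(5 - 1*6))⁴ = ((-29 - 1*(-6) + 4*(-6)³ + 21*(-6)²)/(5 - 6))⁴ = ((-29 + 6 + 4*(-216) + 21*36)/(-1))⁴ = (-(-29 + 6 - 864 + 756))⁴ = (-1*(-131))⁴ = 131⁴ = 294499921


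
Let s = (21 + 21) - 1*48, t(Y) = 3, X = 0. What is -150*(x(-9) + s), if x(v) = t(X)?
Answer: 450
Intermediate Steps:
s = -6 (s = 42 - 48 = -6)
x(v) = 3
-150*(x(-9) + s) = -150*(3 - 6) = -150*(-3) = 450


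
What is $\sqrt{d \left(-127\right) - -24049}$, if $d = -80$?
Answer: $3 \sqrt{3801} \approx 184.96$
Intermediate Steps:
$\sqrt{d \left(-127\right) - -24049} = \sqrt{\left(-80\right) \left(-127\right) - -24049} = \sqrt{10160 + 24049} = \sqrt{34209} = 3 \sqrt{3801}$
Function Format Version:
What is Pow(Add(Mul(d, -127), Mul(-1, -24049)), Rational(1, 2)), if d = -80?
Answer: Mul(3, Pow(3801, Rational(1, 2))) ≈ 184.96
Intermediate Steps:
Pow(Add(Mul(d, -127), Mul(-1, -24049)), Rational(1, 2)) = Pow(Add(Mul(-80, -127), Mul(-1, -24049)), Rational(1, 2)) = Pow(Add(10160, 24049), Rational(1, 2)) = Pow(34209, Rational(1, 2)) = Mul(3, Pow(3801, Rational(1, 2)))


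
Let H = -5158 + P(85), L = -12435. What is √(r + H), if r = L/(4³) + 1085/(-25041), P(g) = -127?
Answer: I*√219893087081715/200328 ≈ 74.023*I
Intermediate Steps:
H = -5285 (H = -5158 - 127 = -5285)
r = -311454275/1602624 (r = -12435/(4³) + 1085/(-25041) = -12435/64 + 1085*(-1/25041) = -12435*1/64 - 1085/25041 = -12435/64 - 1085/25041 = -311454275/1602624 ≈ -194.34)
√(r + H) = √(-311454275/1602624 - 5285) = √(-8781322115/1602624) = I*√219893087081715/200328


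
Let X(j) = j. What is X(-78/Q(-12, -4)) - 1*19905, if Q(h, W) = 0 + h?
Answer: -39797/2 ≈ -19899.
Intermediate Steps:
Q(h, W) = h
X(-78/Q(-12, -4)) - 1*19905 = -78/(-12) - 1*19905 = -78*(-1/12) - 19905 = 13/2 - 19905 = -39797/2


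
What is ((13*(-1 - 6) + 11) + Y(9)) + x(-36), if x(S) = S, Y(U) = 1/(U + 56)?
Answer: -7539/65 ≈ -115.98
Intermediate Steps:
Y(U) = 1/(56 + U)
((13*(-1 - 6) + 11) + Y(9)) + x(-36) = ((13*(-1 - 6) + 11) + 1/(56 + 9)) - 36 = ((13*(-7) + 11) + 1/65) - 36 = ((-91 + 11) + 1/65) - 36 = (-80 + 1/65) - 36 = -5199/65 - 36 = -7539/65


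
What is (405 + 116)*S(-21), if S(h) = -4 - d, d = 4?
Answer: -4168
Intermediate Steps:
S(h) = -8 (S(h) = -4 - 1*4 = -4 - 4 = -8)
(405 + 116)*S(-21) = (405 + 116)*(-8) = 521*(-8) = -4168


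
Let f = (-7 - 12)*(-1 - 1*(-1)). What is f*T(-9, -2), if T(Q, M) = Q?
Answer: 0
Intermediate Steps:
f = 0 (f = -19*(-1 + 1) = -19*0 = 0)
f*T(-9, -2) = 0*(-9) = 0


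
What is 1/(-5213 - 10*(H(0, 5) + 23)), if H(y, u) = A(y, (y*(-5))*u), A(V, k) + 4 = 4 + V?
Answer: -1/5443 ≈ -0.00018372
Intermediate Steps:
A(V, k) = V (A(V, k) = -4 + (4 + V) = V)
H(y, u) = y
1/(-5213 - 10*(H(0, 5) + 23)) = 1/(-5213 - 10*(0 + 23)) = 1/(-5213 - 10*23) = 1/(-5213 - 230) = 1/(-5443) = -1/5443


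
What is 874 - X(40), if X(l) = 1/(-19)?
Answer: 16607/19 ≈ 874.05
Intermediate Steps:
X(l) = -1/19
874 - X(40) = 874 - 1*(-1/19) = 874 + 1/19 = 16607/19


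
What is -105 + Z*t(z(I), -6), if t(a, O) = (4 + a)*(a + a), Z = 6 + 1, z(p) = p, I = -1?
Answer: -147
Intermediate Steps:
Z = 7
t(a, O) = 2*a*(4 + a) (t(a, O) = (4 + a)*(2*a) = 2*a*(4 + a))
-105 + Z*t(z(I), -6) = -105 + 7*(2*(-1)*(4 - 1)) = -105 + 7*(2*(-1)*3) = -105 + 7*(-6) = -105 - 42 = -147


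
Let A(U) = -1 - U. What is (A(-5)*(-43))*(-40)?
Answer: 6880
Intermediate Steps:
(A(-5)*(-43))*(-40) = ((-1 - 1*(-5))*(-43))*(-40) = ((-1 + 5)*(-43))*(-40) = (4*(-43))*(-40) = -172*(-40) = 6880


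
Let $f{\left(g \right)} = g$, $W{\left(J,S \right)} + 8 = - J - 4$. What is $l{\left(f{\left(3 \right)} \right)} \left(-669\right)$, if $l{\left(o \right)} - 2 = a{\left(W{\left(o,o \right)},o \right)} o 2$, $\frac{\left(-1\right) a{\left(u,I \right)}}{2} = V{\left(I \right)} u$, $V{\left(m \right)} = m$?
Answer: $-362598$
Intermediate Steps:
$W{\left(J,S \right)} = -12 - J$ ($W{\left(J,S \right)} = -8 - \left(4 + J\right) = -12 - J$)
$a{\left(u,I \right)} = - 2 I u$
$l{\left(o \right)} = 2 - 4 o^{2} \left(-12 - o\right)$ ($l{\left(o \right)} = 2 + - 2 o \left(-12 - o\right) o 2 = 2 + - 2 o^{2} \left(-12 - o\right) 2 = 2 - 4 o^{2} \left(-12 - o\right)$)
$l{\left(f{\left(3 \right)} \right)} \left(-669\right) = \left(2 + 4 \cdot 3^{2} \left(12 + 3\right)\right) \left(-669\right) = \left(2 + 4 \cdot 9 \cdot 15\right) \left(-669\right) = \left(2 + 540\right) \left(-669\right) = 542 \left(-669\right) = -362598$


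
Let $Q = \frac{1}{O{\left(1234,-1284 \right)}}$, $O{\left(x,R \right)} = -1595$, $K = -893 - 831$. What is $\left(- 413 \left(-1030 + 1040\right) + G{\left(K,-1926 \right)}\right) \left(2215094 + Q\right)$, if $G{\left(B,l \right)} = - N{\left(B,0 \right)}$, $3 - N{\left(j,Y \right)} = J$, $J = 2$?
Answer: $- \frac{14595132531699}{1595} \approx -9.1505 \cdot 10^{9}$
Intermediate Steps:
$K = -1724$ ($K = -893 - 831 = -1724$)
$N{\left(j,Y \right)} = 1$ ($N{\left(j,Y \right)} = 3 - 2 = 1$)
$G{\left(B,l \right)} = -1$ ($G{\left(B,l \right)} = \left(-1\right) 1 = -1$)
$Q = - \frac{1}{1595}$ ($Q = \frac{1}{-1595} = - \frac{1}{1595} \approx -0.00062696$)
$\left(- 413 \left(-1030 + 1040\right) + G{\left(K,-1926 \right)}\right) \left(2215094 + Q\right) = \left(- 413 \left(-1030 + 1040\right) - 1\right) \left(2215094 - \frac{1}{1595}\right) = \left(\left(-413\right) 10 - 1\right) \frac{3533074929}{1595} = \left(-4130 - 1\right) \frac{3533074929}{1595} = \left(-4131\right) \frac{3533074929}{1595} = - \frac{14595132531699}{1595}$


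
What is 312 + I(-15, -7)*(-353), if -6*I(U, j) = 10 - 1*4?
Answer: 665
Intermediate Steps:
I(U, j) = -1 (I(U, j) = -(10 - 1*4)/6 = -(10 - 4)/6 = -1/6*6 = -1)
312 + I(-15, -7)*(-353) = 312 - 1*(-353) = 312 + 353 = 665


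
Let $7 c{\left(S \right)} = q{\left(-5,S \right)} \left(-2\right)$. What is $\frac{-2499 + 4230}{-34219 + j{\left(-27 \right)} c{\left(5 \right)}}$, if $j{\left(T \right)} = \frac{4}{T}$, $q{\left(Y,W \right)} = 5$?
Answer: $- \frac{327159}{6467351} \approx -0.050586$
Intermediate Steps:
$c{\left(S \right)} = - \frac{10}{7}$ ($c{\left(S \right)} = \frac{5 \left(-2\right)}{7} = \frac{1}{7} \left(-10\right) = - \frac{10}{7}$)
$\frac{-2499 + 4230}{-34219 + j{\left(-27 \right)} c{\left(5 \right)}} = \frac{-2499 + 4230}{-34219 + \frac{4}{-27} \left(- \frac{10}{7}\right)} = \frac{1731}{-34219 + 4 \left(- \frac{1}{27}\right) \left(- \frac{10}{7}\right)} = \frac{1731}{-34219 - - \frac{40}{189}} = \frac{1731}{-34219 + \frac{40}{189}} = \frac{1731}{- \frac{6467351}{189}} = 1731 \left(- \frac{189}{6467351}\right) = - \frac{327159}{6467351}$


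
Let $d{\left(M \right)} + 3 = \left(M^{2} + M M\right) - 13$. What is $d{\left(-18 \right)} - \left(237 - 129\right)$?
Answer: $524$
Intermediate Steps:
$d{\left(M \right)} = -16 + 2 M^{2}$ ($d{\left(M \right)} = -3 - \left(13 - M^{2} - M M\right) = -3 + \left(\left(M^{2} + M^{2}\right) - 13\right) = -3 + \left(2 M^{2} - 13\right) = -3 + \left(-13 + 2 M^{2}\right) = -16 + 2 M^{2}$)
$d{\left(-18 \right)} - \left(237 - 129\right) = \left(-16 + 2 \left(-18\right)^{2}\right) - \left(237 - 129\right) = \left(-16 + 2 \cdot 324\right) - 108 = \left(-16 + 648\right) - 108 = 632 - 108 = 524$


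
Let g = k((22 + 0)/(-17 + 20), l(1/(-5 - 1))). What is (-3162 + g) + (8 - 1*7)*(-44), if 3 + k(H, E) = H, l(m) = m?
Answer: -9605/3 ≈ -3201.7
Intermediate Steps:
k(H, E) = -3 + H
g = 13/3 (g = -3 + (22 + 0)/(-17 + 20) = -3 + 22/3 = 13/3 ≈ 4.3333)
(-3162 + g) + (8 - 1*7)*(-44) = (-3162 + 13/3) + (8 - 1*7)*(-44) = -9473/3 + (8 - 7)*(-44) = -9473/3 + 1*(-44) = -9473/3 - 44 = -9605/3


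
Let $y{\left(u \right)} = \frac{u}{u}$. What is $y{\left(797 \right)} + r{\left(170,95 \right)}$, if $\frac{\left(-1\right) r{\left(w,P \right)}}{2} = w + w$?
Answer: $-679$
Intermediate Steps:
$r{\left(w,P \right)} = - 4 w$ ($r{\left(w,P \right)} = - 2 \left(w + w\right) = - 2 \cdot 2 w = - 4 w$)
$y{\left(u \right)} = 1$
$y{\left(797 \right)} + r{\left(170,95 \right)} = 1 - 680 = -679$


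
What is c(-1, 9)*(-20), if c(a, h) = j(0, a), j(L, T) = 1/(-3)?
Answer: 20/3 ≈ 6.6667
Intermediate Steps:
j(L, T) = -⅓
c(a, h) = -⅓
c(-1, 9)*(-20) = -⅓*(-20) = 20/3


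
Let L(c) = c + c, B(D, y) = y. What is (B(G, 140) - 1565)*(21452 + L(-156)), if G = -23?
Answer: -30124500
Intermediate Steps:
L(c) = 2*c
(B(G, 140) - 1565)*(21452 + L(-156)) = (140 - 1565)*(21452 + 2*(-156)) = -1425*(21452 - 312) = -1425*21140 = -30124500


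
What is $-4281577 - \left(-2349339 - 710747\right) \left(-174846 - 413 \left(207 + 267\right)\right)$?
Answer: $-1134096633865$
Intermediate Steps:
$-4281577 - \left(-2349339 - 710747\right) \left(-174846 - 413 \left(207 + 267\right)\right) = -4281577 - - 3060086 \left(-174846 - 195762\right) = -4281577 - \left(-3060086\right) \left(-370608\right) = -4281577 - 1134092352288 = -1134096633865$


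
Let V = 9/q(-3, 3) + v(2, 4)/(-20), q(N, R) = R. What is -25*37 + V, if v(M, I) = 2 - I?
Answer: -9219/10 ≈ -921.90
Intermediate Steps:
V = 31/10 (V = 9/3 + (2 - 1*4)/(-20) = 9*(⅓) + (2 - 4)*(-1/20) = 3 - 2*(-1/20) = 3 + ⅒ = 31/10 ≈ 3.1000)
-25*37 + V = -25*37 + 31/10 = -925 + 31/10 = -9219/10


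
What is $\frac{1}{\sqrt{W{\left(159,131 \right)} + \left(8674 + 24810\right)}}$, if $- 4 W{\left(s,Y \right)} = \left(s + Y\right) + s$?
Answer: $\frac{2 \sqrt{133487}}{133487} \approx 0.0054741$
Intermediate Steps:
$W{\left(s,Y \right)} = - \frac{s}{2} - \frac{Y}{4}$ ($W{\left(s,Y \right)} = - \frac{\left(s + Y\right) + s}{4} = - \frac{\left(Y + s\right) + s}{4} = - \frac{Y + 2 s}{4} = - \frac{s}{2} - \frac{Y}{4}$)
$\frac{1}{\sqrt{W{\left(159,131 \right)} + \left(8674 + 24810\right)}} = \frac{1}{\sqrt{\left(\left(- \frac{1}{2}\right) 159 - \frac{131}{4}\right) + \left(8674 + 24810\right)}} = \frac{1}{\sqrt{\left(- \frac{159}{2} - \frac{131}{4}\right) + 33484}} = \frac{1}{\sqrt{- \frac{449}{4} + 33484}} = \frac{1}{\sqrt{\frac{133487}{4}}} = \frac{1}{\frac{1}{2} \sqrt{133487}} = \frac{2 \sqrt{133487}}{133487}$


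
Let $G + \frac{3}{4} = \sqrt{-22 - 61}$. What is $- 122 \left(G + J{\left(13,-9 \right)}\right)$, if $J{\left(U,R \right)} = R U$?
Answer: $\frac{28731}{2} - 122 i \sqrt{83} \approx 14366.0 - 1111.5 i$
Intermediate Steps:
$G = - \frac{3}{4} + i \sqrt{83}$ ($G = - \frac{3}{4} + \sqrt{-22 - 61} = - \frac{3}{4} + \sqrt{-83} = - \frac{3}{4} + i \sqrt{83} \approx -0.75 + 9.1104 i$)
$- 122 \left(G + J{\left(13,-9 \right)}\right) = - 122 \left(\left(- \frac{3}{4} + i \sqrt{83}\right) - 117\right) = - 122 \left(- \frac{471}{4} + i \sqrt{83}\right) = \frac{28731}{2} - 122 i \sqrt{83}$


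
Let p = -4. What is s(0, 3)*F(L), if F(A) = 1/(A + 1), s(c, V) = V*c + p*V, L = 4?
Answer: -12/5 ≈ -2.4000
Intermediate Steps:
s(c, V) = -4*V + V*c (s(c, V) = V*c - 4*V = -4*V + V*c)
F(A) = 1/(1 + A)
s(0, 3)*F(L) = (3*(-4 + 0))/(1 + 4) = (3*(-4))/5 = -12*⅕ = -12/5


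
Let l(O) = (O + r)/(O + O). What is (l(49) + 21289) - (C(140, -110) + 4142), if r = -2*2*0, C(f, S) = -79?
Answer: 34453/2 ≈ 17227.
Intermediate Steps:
r = 0 (r = -4*0 = 0)
l(O) = ½ (l(O) = (O + 0)/(O + O) = O/((2*O)) = O*(1/(2*O)) = ½)
(l(49) + 21289) - (C(140, -110) + 4142) = (½ + 21289) - (-79 + 4142) = 42579/2 - 1*4063 = 42579/2 - 4063 = 34453/2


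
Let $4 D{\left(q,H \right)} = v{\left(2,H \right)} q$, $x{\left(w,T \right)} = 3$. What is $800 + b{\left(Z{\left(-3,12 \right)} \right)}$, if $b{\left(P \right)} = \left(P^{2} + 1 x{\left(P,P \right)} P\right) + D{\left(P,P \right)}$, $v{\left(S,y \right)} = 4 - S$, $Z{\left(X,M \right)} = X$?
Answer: $\frac{1597}{2} \approx 798.5$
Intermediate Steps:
$D{\left(q,H \right)} = \frac{q}{2}$ ($D{\left(q,H \right)} = \frac{\left(4 - 2\right) q}{4} = \frac{2 q}{4} = \frac{q}{2}$)
$b{\left(P \right)} = P^{2} + \frac{7 P}{2}$ ($b{\left(P \right)} = \left(P^{2} + 1 \cdot 3 P\right) + \frac{P}{2} = \left(P^{2} + 3 P\right) + \frac{P}{2} = P^{2} + \frac{7 P}{2}$)
$800 + b{\left(Z{\left(-3,12 \right)} \right)} = 800 + \frac{1}{2} \left(-3\right) \left(7 + 2 \left(-3\right)\right) = 800 + \frac{1}{2} \left(-3\right) \left(7 - 6\right) = 800 + \frac{1}{2} \left(-3\right) 1 = 800 - \frac{3}{2} = \frac{1597}{2}$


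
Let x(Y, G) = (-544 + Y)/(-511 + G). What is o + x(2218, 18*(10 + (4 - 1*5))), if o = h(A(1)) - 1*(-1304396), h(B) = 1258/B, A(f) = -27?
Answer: 12290839268/9423 ≈ 1.3043e+6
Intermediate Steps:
x(Y, G) = (-544 + Y)/(-511 + G)
o = 35217434/27 (o = 1258/(-27) - 1*(-1304396) = 1258*(-1/27) + 1304396 = -1258/27 + 1304396 = 35217434/27 ≈ 1.3044e+6)
o + x(2218, 18*(10 + (4 - 1*5))) = 35217434/27 + (-544 + 2218)/(-511 + 18*(10 + (4 - 1*5))) = 35217434/27 + 1674/(-511 + 18*(10 + (4 - 5))) = 35217434/27 + 1674/(-511 + 18*(10 - 1)) = 35217434/27 + 1674/(-511 + 18*9) = 35217434/27 + 1674/(-511 + 162) = 35217434/27 + 1674/(-349) = 35217434/27 - 1/349*1674 = 35217434/27 - 1674/349 = 12290839268/9423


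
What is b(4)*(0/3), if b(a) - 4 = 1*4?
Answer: 0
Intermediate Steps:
b(a) = 8 (b(a) = 4 + 1*4 = 4 + 4 = 8)
b(4)*(0/3) = 8*(0/3) = 8*(0*(1/3)) = 8*0 = 0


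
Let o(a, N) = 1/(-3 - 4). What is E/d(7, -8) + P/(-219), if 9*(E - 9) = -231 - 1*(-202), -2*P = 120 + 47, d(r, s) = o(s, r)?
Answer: -52643/1314 ≈ -40.063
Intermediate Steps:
o(a, N) = -⅐ (o(a, N) = 1/(-7) = -⅐)
d(r, s) = -⅐
P = -167/2 (P = -(120 + 47)/2 = -½*167 = -167/2 ≈ -83.500)
E = 52/9 (E = 9 + (-231 - 1*(-202))/9 = 9 + (-231 + 202)/9 = 9 + (⅑)*(-29) = 9 - 29/9 = 52/9 ≈ 5.7778)
E/d(7, -8) + P/(-219) = 52/(9*(-⅐)) - 167/2/(-219) = (52/9)*(-7) - 167/2*(-1/219) = -364/9 + 167/438 = -52643/1314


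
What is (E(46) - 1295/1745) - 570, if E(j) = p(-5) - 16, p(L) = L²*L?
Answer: -248398/349 ≈ -711.74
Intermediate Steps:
p(L) = L³
E(j) = -141 (E(j) = (-5)³ - 16 = -125 - 16 = -141)
(E(46) - 1295/1745) - 570 = (-141 - 1295/1745) - 570 = (-141 - 1295*1/1745) - 570 = (-141 - 259/349) - 570 = -49468/349 - 570 = -248398/349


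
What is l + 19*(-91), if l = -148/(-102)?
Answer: -88105/51 ≈ -1727.5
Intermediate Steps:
l = 74/51 (l = -148*(-1/102) = 74/51 ≈ 1.4510)
l + 19*(-91) = 74/51 + 19*(-91) = 74/51 - 1729 = -88105/51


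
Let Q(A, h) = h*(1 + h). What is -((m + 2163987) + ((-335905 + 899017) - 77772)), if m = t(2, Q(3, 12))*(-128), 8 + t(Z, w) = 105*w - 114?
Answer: -568303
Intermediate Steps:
t(Z, w) = -122 + 105*w (t(Z, w) = -8 + (105*w - 114) = -8 + (-114 + 105*w) = -122 + 105*w)
m = -2081024 (m = (-122 + 105*(12*(1 + 12)))*(-128) = (-122 + 105*(12*13))*(-128) = (-122 + 105*156)*(-128) = (-122 + 16380)*(-128) = 16258*(-128) = -2081024)
-((m + 2163987) + ((-335905 + 899017) - 77772)) = -((-2081024 + 2163987) + ((-335905 + 899017) - 77772)) = -(82963 + (563112 - 77772)) = -(82963 + 485340) = -1*568303 = -568303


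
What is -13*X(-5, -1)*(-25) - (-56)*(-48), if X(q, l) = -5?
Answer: -4313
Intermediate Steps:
-13*X(-5, -1)*(-25) - (-56)*(-48) = -13*(-5)*(-25) - (-56)*(-48) = 65*(-25) - 1*2688 = -1625 - 2688 = -4313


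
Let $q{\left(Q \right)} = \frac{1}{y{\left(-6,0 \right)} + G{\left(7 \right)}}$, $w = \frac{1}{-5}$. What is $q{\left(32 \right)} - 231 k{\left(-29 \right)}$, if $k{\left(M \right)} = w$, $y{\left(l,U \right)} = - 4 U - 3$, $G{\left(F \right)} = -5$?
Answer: $\frac{1843}{40} \approx 46.075$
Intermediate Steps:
$y{\left(l,U \right)} = -3 - 4 U$
$w = - \frac{1}{5} \approx -0.2$
$q{\left(Q \right)} = - \frac{1}{8}$ ($q{\left(Q \right)} = \frac{1}{\left(-3 - 0\right) - 5} = \frac{1}{\left(-3 + 0\right) - 5} = \frac{1}{-3 - 5} = \frac{1}{-8} = - \frac{1}{8}$)
$k{\left(M \right)} = - \frac{1}{5}$
$q{\left(32 \right)} - 231 k{\left(-29 \right)} = - \frac{1}{8} - - \frac{231}{5} = - \frac{1}{8} + \frac{231}{5} = \frac{1843}{40}$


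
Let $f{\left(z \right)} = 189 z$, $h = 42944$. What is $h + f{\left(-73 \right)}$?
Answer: $29147$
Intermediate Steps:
$h + f{\left(-73 \right)} = 42944 + 189 \left(-73\right) = 42944 - 13797 = 29147$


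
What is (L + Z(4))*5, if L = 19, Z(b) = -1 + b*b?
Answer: 170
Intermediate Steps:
Z(b) = -1 + b²
(L + Z(4))*5 = (19 + (-1 + 4²))*5 = (19 + (-1 + 16))*5 = (19 + 15)*5 = 34*5 = 170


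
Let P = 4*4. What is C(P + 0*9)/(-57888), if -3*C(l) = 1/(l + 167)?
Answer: 1/31780512 ≈ 3.1466e-8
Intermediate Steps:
P = 16
C(l) = -1/(3*(167 + l)) (C(l) = -1/(3*(l + 167)) = -1/(3*(167 + l)))
C(P + 0*9)/(-57888) = -1/(501 + 3*(16 + 0*9))/(-57888) = -1/(501 + 3*(16 + 0))*(-1/57888) = -1/(501 + 3*16)*(-1/57888) = -1/(501 + 48)*(-1/57888) = -1/549*(-1/57888) = 1/31780512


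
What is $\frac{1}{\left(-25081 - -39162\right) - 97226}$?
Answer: $- \frac{1}{83145} \approx -1.2027 \cdot 10^{-5}$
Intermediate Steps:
$\frac{1}{\left(-25081 - -39162\right) - 97226} = \frac{1}{\left(-25081 + 39162\right) - 97226} = \frac{1}{14081 - 97226} = \frac{1}{-83145} = - \frac{1}{83145}$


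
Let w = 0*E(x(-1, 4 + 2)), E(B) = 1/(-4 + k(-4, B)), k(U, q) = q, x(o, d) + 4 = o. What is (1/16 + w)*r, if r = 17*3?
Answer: 51/16 ≈ 3.1875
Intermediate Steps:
x(o, d) = -4 + o
E(B) = 1/(-4 + B)
r = 51
w = 0 (w = 0/(-4 + (-4 - 1)) = 0/(-4 - 5) = 0/(-9) = 0*(-⅑) = 0)
(1/16 + w)*r = (1/16 + 0)*51 = (1/16)*51 = 51/16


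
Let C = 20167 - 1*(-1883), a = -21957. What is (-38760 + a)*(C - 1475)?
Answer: -1249252275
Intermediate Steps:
C = 22050 (C = 20167 + 1883 = 22050)
(-38760 + a)*(C - 1475) = (-38760 - 21957)*(22050 - 1475) = -60717*20575 = -1249252275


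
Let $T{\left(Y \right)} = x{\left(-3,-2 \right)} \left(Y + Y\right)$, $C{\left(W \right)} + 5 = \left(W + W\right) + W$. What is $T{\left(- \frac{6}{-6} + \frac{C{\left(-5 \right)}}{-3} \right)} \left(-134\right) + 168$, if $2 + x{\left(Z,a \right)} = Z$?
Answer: $\frac{31324}{3} \approx 10441.0$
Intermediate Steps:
$C{\left(W \right)} = -5 + 3 W$ ($C{\left(W \right)} = -5 + \left(\left(W + W\right) + W\right) = -5 + \left(2 W + W\right) = -5 + 3 W$)
$x{\left(Z,a \right)} = -2 + Z$
$T{\left(Y \right)} = - 10 Y$ ($T{\left(Y \right)} = \left(-2 - 3\right) \left(Y + Y\right) = - 5 \cdot 2 Y = - 10 Y$)
$T{\left(- \frac{6}{-6} + \frac{C{\left(-5 \right)}}{-3} \right)} \left(-134\right) + 168 = - 10 \left(- \frac{6}{-6} + \frac{-5 + 3 \left(-5\right)}{-3}\right) \left(-134\right) + 168 = - 10 \left(\left(-6\right) \left(- \frac{1}{6}\right) + \left(-5 - 15\right) \left(- \frac{1}{3}\right)\right) \left(-134\right) + 168 = - 10 \left(1 - - \frac{20}{3}\right) \left(-134\right) + 168 = - 10 \left(1 + \frac{20}{3}\right) \left(-134\right) + 168 = \left(-10\right) \frac{23}{3} \left(-134\right) + 168 = \left(- \frac{230}{3}\right) \left(-134\right) + 168 = \frac{30820}{3} + 168 = \frac{31324}{3}$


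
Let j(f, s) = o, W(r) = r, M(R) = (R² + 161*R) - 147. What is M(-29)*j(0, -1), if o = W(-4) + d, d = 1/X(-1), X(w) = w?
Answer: 19875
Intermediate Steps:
M(R) = -147 + R² + 161*R
d = -1 (d = 1/(-1) = -1)
o = -5 (o = -4 - 1 = -5)
j(f, s) = -5
M(-29)*j(0, -1) = (-147 + (-29)² + 161*(-29))*(-5) = (-147 + 841 - 4669)*(-5) = -3975*(-5) = 19875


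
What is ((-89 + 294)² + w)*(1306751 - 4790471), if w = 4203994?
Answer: -14791941310680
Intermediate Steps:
((-89 + 294)² + w)*(1306751 - 4790471) = ((-89 + 294)² + 4203994)*(1306751 - 4790471) = (205² + 4203994)*(-3483720) = (42025 + 4203994)*(-3483720) = 4246019*(-3483720) = -14791941310680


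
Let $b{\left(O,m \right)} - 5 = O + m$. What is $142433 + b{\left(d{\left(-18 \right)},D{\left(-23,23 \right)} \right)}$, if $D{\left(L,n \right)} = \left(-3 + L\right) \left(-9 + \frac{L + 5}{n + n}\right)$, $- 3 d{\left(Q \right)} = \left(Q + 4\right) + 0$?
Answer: $\frac{9845392}{69} \approx 1.4269 \cdot 10^{5}$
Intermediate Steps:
$d{\left(Q \right)} = - \frac{4}{3} - \frac{Q}{3}$ ($d{\left(Q \right)} = - \frac{\left(Q + 4\right) + 0}{3} = - \frac{\left(4 + Q\right) + 0}{3} = - \frac{4 + Q}{3} = - \frac{4}{3} - \frac{Q}{3}$)
$D{\left(L,n \right)} = \left(-9 + \frac{5 + L}{2 n}\right) \left(-3 + L\right)$ ($D{\left(L,n \right)} = \left(-3 + L\right) \left(-9 + \frac{5 + L}{2 n}\right) = \left(-9 + \frac{5 + L}{2 n}\right) \left(-3 + L\right)$)
$b{\left(O,m \right)} = 5 + O + m$ ($b{\left(O,m \right)} = 5 + \left(O + m\right) = 5 + O + m$)
$142433 + b{\left(d{\left(-18 \right)},D{\left(-23,23 \right)} \right)} = 142433 + \left(5 - - \frac{14}{3} + \frac{-15 + \left(-23\right)^{2} + 2 \left(-23\right) - 414 \left(-3 - 23\right)}{2 \cdot 23}\right) = 142433 + \left(5 + \left(- \frac{4}{3} + 6\right) + \frac{1}{2} \cdot \frac{1}{23} \left(-15 + 529 - 46 - 414 \left(-26\right)\right)\right) = 142433 + \left(5 + \frac{14}{3} + \frac{1}{2} \cdot \frac{1}{23} \left(-15 + 529 - 46 + 10764\right)\right) = 142433 + \left(5 + \frac{14}{3} + \frac{1}{2} \cdot \frac{1}{23} \cdot 11232\right) = 142433 + \left(5 + \frac{14}{3} + \frac{5616}{23}\right) = 142433 + \frac{17515}{69} = \frac{9845392}{69}$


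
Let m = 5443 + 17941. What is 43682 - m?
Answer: 20298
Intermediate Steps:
m = 23384
43682 - m = 43682 - 1*23384 = 43682 - 23384 = 20298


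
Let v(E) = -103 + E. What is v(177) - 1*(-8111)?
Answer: 8185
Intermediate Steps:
v(177) - 1*(-8111) = (-103 + 177) - 1*(-8111) = 74 + 8111 = 8185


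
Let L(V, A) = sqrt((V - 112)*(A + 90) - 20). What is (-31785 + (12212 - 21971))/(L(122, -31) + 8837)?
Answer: -367124328/78091999 + 41544*sqrt(570)/78091999 ≈ -4.6885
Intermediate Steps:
L(V, A) = sqrt(-20 + (-112 + V)*(90 + A)) (L(V, A) = sqrt((-112 + V)*(90 + A) - 20) = sqrt(-20 + (-112 + V)*(90 + A)))
(-31785 + (12212 - 21971))/(L(122, -31) + 8837) = (-31785 + (12212 - 21971))/(sqrt(-10100 - 112*(-31) + 90*122 - 31*122) + 8837) = (-31785 - 9759)/(sqrt(-10100 + 3472 + 10980 - 3782) + 8837) = -41544/(sqrt(570) + 8837) = -41544/(8837 + sqrt(570))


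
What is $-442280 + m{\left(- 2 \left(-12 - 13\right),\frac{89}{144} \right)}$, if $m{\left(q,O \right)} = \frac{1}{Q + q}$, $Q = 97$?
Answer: $- \frac{65015159}{147} \approx -4.4228 \cdot 10^{5}$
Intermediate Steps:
$m{\left(q,O \right)} = \frac{1}{97 + q}$
$-442280 + m{\left(- 2 \left(-12 - 13\right),\frac{89}{144} \right)} = -442280 + \frac{1}{97 - 2 \left(-12 - 13\right)} = -442280 + \frac{1}{97 - -50} = -442280 + \frac{1}{97 + 50} = -442280 + \frac{1}{147} = - \frac{65015159}{147}$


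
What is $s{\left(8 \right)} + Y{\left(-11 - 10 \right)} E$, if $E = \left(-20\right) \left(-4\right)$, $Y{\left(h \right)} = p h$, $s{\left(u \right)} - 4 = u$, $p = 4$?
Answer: $-6708$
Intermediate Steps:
$s{\left(u \right)} = 4 + u$
$Y{\left(h \right)} = 4 h$
$E = 80$
$s{\left(8 \right)} + Y{\left(-11 - 10 \right)} E = \left(4 + 8\right) + 4 \left(-11 - 10\right) 80 = 12 + 4 \left(-11 - 10\right) 80 = 12 + 4 \left(-21\right) 80 = 12 - 6720 = -6708$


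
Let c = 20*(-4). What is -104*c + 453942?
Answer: 462262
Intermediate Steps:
c = -80
-104*c + 453942 = -104*(-80) + 453942 = 8320 + 453942 = 462262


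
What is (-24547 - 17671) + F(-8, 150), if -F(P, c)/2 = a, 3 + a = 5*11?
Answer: -42322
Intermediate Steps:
a = 52 (a = -3 + 5*11 = -3 + 55 = 52)
F(P, c) = -104 (F(P, c) = -2*52 = -104)
(-24547 - 17671) + F(-8, 150) = (-24547 - 17671) - 104 = -42218 - 104 = -42322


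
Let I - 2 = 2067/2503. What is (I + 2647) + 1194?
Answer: 9621096/2503 ≈ 3843.8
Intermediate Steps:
I = 7073/2503 (I = 2 + 2067/2503 = 7073/2503 ≈ 2.8258)
(I + 2647) + 1194 = (7073/2503 + 2647) + 1194 = 6632514/2503 + 1194 = 9621096/2503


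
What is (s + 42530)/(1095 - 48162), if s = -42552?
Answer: 22/47067 ≈ 0.00046742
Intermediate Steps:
(s + 42530)/(1095 - 48162) = (-42552 + 42530)/(1095 - 48162) = -22/(-47067) = -22*(-1/47067) = 22/47067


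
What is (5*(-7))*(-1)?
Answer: 35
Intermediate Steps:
(5*(-7))*(-1) = -35*(-1) = 35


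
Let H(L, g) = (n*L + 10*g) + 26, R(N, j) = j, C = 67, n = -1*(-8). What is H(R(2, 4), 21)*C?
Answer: 17956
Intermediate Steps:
n = 8
H(L, g) = 26 + 8*L + 10*g (H(L, g) = (8*L + 10*g) + 26 = 26 + 8*L + 10*g)
H(R(2, 4), 21)*C = (26 + 8*4 + 10*21)*67 = (26 + 32 + 210)*67 = 268*67 = 17956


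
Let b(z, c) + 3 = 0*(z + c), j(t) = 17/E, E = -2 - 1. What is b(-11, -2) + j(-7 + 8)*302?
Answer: -5143/3 ≈ -1714.3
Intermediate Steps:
E = -3
j(t) = -17/3 (j(t) = 17/(-3) = 17*(-⅓) = -17/3)
b(z, c) = -3 (b(z, c) = -3 + 0*(z + c) = -3 + 0*(c + z) = -3 + 0 = -3)
b(-11, -2) + j(-7 + 8)*302 = -3 - 17/3*302 = -3 - 5134/3 = -5143/3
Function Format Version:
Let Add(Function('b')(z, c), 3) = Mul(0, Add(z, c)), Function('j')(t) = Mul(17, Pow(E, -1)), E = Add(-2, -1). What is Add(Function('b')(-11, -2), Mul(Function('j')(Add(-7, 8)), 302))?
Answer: Rational(-5143, 3) ≈ -1714.3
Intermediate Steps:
E = -3
Function('j')(t) = Rational(-17, 3) (Function('j')(t) = Mul(17, Pow(-3, -1)) = Mul(17, Rational(-1, 3)) = Rational(-17, 3))
Function('b')(z, c) = -3 (Function('b')(z, c) = Add(-3, Mul(0, Add(z, c))) = Add(-3, Mul(0, Add(c, z))) = Add(-3, 0) = -3)
Add(Function('b')(-11, -2), Mul(Function('j')(Add(-7, 8)), 302)) = Add(-3, Mul(Rational(-17, 3), 302)) = Add(-3, Rational(-5134, 3)) = Rational(-5143, 3)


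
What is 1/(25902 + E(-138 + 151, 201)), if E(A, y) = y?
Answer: 1/26103 ≈ 3.8310e-5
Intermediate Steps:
1/(25902 + E(-138 + 151, 201)) = 1/(25902 + 201) = 1/26103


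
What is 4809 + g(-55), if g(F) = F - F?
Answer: 4809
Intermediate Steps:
g(F) = 0
4809 + g(-55) = 4809 + 0 = 4809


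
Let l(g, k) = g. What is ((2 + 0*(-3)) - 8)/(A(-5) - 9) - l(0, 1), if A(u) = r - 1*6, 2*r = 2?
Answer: 3/7 ≈ 0.42857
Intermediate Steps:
r = 1 (r = (½)*2 = 1)
A(u) = -5 (A(u) = 1 - 1*6 = 1 - 6 = -5)
((2 + 0*(-3)) - 8)/(A(-5) - 9) - l(0, 1) = ((2 + 0*(-3)) - 8)/(-5 - 9) - 1*0 = ((2 + 0) - 8)/(-14) + 0 = (2 - 8)*(-1/14) + 0 = -6*(-1/14) + 0 = 3/7 + 0 = 3/7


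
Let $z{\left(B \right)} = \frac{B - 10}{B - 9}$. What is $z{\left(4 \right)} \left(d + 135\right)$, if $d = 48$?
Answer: $\frac{1098}{5} \approx 219.6$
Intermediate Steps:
$z{\left(B \right)} = \frac{-10 + B}{-9 + B}$
$z{\left(4 \right)} \left(d + 135\right) = \frac{-10 + 4}{-9 + 4} \left(48 + 135\right) = \frac{1}{-5} \left(-6\right) 183 = \left(- \frac{1}{5}\right) \left(-6\right) 183 = \frac{6}{5} \cdot 183 = \frac{1098}{5}$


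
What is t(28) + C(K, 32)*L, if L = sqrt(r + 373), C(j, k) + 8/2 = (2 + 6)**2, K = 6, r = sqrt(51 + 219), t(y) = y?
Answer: 28 + 60*sqrt(373 + 3*sqrt(30)) ≈ 1212.0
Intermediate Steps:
r = 3*sqrt(30) (r = sqrt(270) = 3*sqrt(30) ≈ 16.432)
C(j, k) = 60 (C(j, k) = -4 + (2 + 6)**2 = -4 + 8**2 = -4 + 64 = 60)
L = sqrt(373 + 3*sqrt(30)) (L = sqrt(3*sqrt(30) + 373) = sqrt(373 + 3*sqrt(30)) ≈ 19.734)
t(28) + C(K, 32)*L = 28 + 60*sqrt(373 + 3*sqrt(30))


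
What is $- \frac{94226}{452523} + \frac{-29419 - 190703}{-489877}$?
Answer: $\frac{2813216716}{11667400509} \approx 0.24112$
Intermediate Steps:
$- \frac{94226}{452523} + \frac{-29419 - 190703}{-489877} = \left(-94226\right) \frac{1}{452523} + \left(-29419 - 190703\right) \left(- \frac{1}{489877}\right) = - \frac{94226}{452523} - - \frac{220122}{489877} = - \frac{94226}{452523} + \frac{220122}{489877} = \frac{2813216716}{11667400509}$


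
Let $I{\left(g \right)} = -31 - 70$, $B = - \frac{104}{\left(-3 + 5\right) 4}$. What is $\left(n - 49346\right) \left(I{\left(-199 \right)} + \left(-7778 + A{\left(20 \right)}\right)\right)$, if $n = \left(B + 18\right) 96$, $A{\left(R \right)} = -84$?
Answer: $389119958$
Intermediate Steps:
$B = -13$ ($B = - \frac{104}{2 \cdot 4} = - \frac{104}{8} = \left(-104\right) \frac{1}{8} = -13$)
$I{\left(g \right)} = -101$ ($I{\left(g \right)} = -31 - 70 = -101$)
$n = 480$ ($n = \left(-13 + 18\right) 96 = 5 \cdot 96 = 480$)
$\left(n - 49346\right) \left(I{\left(-199 \right)} + \left(-7778 + A{\left(20 \right)}\right)\right) = \left(480 - 49346\right) \left(-101 - 7862\right) = - 48866 \left(-101 - 7862\right) = \left(-48866\right) \left(-7963\right) = 389119958$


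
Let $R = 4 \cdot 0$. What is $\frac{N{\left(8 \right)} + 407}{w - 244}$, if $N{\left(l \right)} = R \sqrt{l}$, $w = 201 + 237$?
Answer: $\frac{407}{194} \approx 2.0979$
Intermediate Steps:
$w = 438$
$R = 0$
$N{\left(l \right)} = 0$ ($N{\left(l \right)} = 0 \sqrt{l} = 0$)
$\frac{N{\left(8 \right)} + 407}{w - 244} = \frac{0 + 407}{438 - 244} = \frac{407}{194}$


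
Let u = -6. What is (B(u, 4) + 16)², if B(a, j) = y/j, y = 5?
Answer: 4761/16 ≈ 297.56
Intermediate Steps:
B(a, j) = 5/j
(B(u, 4) + 16)² = (5/4 + 16)² = (69/4)² = 4761/16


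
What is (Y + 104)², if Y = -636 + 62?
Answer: 220900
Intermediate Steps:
Y = -574
(Y + 104)² = (-574 + 104)² = (-470)² = 220900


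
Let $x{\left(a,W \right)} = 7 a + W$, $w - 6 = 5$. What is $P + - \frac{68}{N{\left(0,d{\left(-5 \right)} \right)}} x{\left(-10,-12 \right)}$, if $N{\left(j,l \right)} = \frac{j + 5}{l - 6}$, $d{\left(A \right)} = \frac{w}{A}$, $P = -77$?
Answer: $- \frac{230541}{25} \approx -9221.6$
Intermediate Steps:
$w = 11$ ($w = 6 + 5 = 11$)
$x{\left(a,W \right)} = W + 7 a$
$d{\left(A \right)} = \frac{11}{A}$
$N{\left(j,l \right)} = \frac{5 + j}{-6 + l}$
$P + - \frac{68}{N{\left(0,d{\left(-5 \right)} \right)}} x{\left(-10,-12 \right)} = -77 + - \frac{68}{\frac{1}{-6 + \frac{11}{-5}} \left(5 + 0\right)} \left(-12 + 7 \left(-10\right)\right) = -77 + - \frac{68}{\frac{1}{-6 + 11 \left(- \frac{1}{5}\right)} 5} \left(-12 - 70\right) = -77 + - \frac{68}{\frac{1}{-6 - \frac{11}{5}} \cdot 5} \left(-82\right) = -77 + - \frac{68}{\frac{1}{- \frac{41}{5}} \cdot 5} \left(-82\right) = -77 + - \frac{68}{\left(- \frac{5}{41}\right) 5} \left(-82\right) = -77 + - \frac{68}{- \frac{25}{41}} \left(-82\right) = -77 + \left(-68\right) \left(- \frac{41}{25}\right) \left(-82\right) = -77 + \frac{2788}{25} \left(-82\right) = -77 - \frac{228616}{25} = - \frac{230541}{25}$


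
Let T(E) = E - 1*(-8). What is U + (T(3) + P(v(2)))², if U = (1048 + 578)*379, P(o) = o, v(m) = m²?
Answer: 616479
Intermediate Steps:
U = 616254 (U = 1626*379 = 616254)
T(E) = 8 + E (T(E) = E + 8 = 8 + E)
U + (T(3) + P(v(2)))² = 616254 + ((8 + 3) + 2²)² = 616254 + (11 + 4)² = 616254 + 15² = 616254 + 225 = 616479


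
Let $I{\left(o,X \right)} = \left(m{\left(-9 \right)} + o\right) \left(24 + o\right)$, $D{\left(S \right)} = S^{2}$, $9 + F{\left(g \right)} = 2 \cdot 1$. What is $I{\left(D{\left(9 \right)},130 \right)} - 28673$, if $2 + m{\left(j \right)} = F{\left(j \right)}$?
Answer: $-21113$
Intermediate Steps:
$F{\left(g \right)} = -7$ ($F{\left(g \right)} = -9 + 2 \cdot 1 = -9 + 2 = -7$)
$m{\left(j \right)} = -9$ ($m{\left(j \right)} = -2 - 7 = -9$)
$I{\left(o,X \right)} = \left(-9 + o\right) \left(24 + o\right)$
$I{\left(D{\left(9 \right)},130 \right)} - 28673 = \left(-216 + \left(9^{2}\right)^{2} + 15 \cdot 9^{2}\right) - 28673 = \left(-216 + 81^{2} + 15 \cdot 81\right) - 28673 = \left(-216 + 6561 + 1215\right) - 28673 = 7560 - 28673 = -21113$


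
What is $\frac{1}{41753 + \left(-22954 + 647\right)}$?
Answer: $\frac{1}{19446} \approx 5.1424 \cdot 10^{-5}$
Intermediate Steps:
$\frac{1}{41753 + \left(-22954 + 647\right)} = \frac{1}{41753 - 22307} = \frac{1}{19446}$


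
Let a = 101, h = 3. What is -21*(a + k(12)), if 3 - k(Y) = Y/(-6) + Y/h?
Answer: -2142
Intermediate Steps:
k(Y) = 3 - Y/6 (k(Y) = 3 - (Y/(-6) + Y/3) = 3 - (Y*(-⅙) + Y*(⅓)) = 3 - (-Y/6 + Y/3) = 3 - Y/6)
-21*(a + k(12)) = -21*(101 + (3 - ⅙*12)) = -21*(101 + (3 - 2)) = -21*(101 + 1) = -21*102 = -2142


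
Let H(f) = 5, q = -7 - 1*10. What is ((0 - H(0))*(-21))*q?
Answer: -1785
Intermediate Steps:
q = -17 (q = -7 - 10 = -17)
((0 - H(0))*(-21))*q = ((0 - 1*5)*(-21))*(-17) = ((0 - 5)*(-21))*(-17) = -5*(-21)*(-17) = 105*(-17) = -1785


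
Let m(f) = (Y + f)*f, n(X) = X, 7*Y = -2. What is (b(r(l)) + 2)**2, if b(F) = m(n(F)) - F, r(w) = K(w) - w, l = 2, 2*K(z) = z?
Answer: 900/49 ≈ 18.367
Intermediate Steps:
K(z) = z/2
Y = -2/7 (Y = (1/7)*(-2) = -2/7 ≈ -0.28571)
r(w) = -w/2 (r(w) = w/2 - w = -w/2)
m(f) = f*(-2/7 + f) (m(f) = (-2/7 + f)*f = f*(-2/7 + f))
b(F) = -F + F*(-2 + 7*F)/7 (b(F) = F*(-2 + 7*F)/7 - F = -F + F*(-2 + 7*F)/7)
(b(r(l)) + 2)**2 = ((-1/2*2)*(-9 + 7*(-1/2*2))/7 + 2)**2 = ((1/7)*(-1)*(-9 + 7*(-1)) + 2)**2 = ((1/7)*(-1)*(-9 - 7) + 2)**2 = ((1/7)*(-1)*(-16) + 2)**2 = (16/7 + 2)**2 = (30/7)**2 = 900/49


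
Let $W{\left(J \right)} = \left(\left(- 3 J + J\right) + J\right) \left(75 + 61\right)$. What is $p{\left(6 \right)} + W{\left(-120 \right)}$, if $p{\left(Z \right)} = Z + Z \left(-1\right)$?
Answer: $16320$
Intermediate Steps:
$W{\left(J \right)} = - 136 J$ ($W{\left(J \right)} = \left(- 2 J + J\right) 136 = - J 136 = - 136 J$)
$p{\left(Z \right)} = 0$ ($p{\left(Z \right)} = Z - Z = 0$)
$p{\left(6 \right)} + W{\left(-120 \right)} = 0 - -16320 = 0 + 16320 = 16320$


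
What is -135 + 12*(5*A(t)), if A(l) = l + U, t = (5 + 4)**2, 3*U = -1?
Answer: 4705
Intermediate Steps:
U = -1/3 (U = (1/3)*(-1) = -1/3 ≈ -0.33333)
t = 81 (t = 9**2 = 81)
A(l) = -1/3 + l (A(l) = l - 1/3 = -1/3 + l)
-135 + 12*(5*A(t)) = -135 + 12*(5*(-1/3 + 81)) = -135 + 12*(5*(242/3)) = -135 + 12*(1210/3) = -135 + 4840 = 4705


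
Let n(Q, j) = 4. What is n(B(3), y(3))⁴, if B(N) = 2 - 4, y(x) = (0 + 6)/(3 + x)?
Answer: 256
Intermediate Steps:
y(x) = 6/(3 + x)
B(N) = -2
n(B(3), y(3))⁴ = 4⁴ = 256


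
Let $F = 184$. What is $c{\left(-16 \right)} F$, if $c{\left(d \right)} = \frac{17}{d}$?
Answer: $- \frac{391}{2} \approx -195.5$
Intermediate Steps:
$c{\left(-16 \right)} F = \frac{17}{-16} \cdot 184 = 17 \left(- \frac{1}{16}\right) 184 = \left(- \frac{17}{16}\right) 184 = - \frac{391}{2}$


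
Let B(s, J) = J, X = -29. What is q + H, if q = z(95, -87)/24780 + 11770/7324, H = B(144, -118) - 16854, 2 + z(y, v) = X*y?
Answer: -256662923959/15124060 ≈ -16971.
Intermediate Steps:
z(y, v) = -2 - 29*y
H = -16972 (H = -118 - 16854 = -16972)
q = 22622361/15124060 (q = (-2 - 29*95)/24780 + 11770/7324 = (-2 - 2755)*(1/24780) + 11770*(1/7324) = -2757*1/24780 + 5885/3662 = -919/8260 + 5885/3662 = 22622361/15124060 ≈ 1.4958)
q + H = 22622361/15124060 - 16972 = -256662923959/15124060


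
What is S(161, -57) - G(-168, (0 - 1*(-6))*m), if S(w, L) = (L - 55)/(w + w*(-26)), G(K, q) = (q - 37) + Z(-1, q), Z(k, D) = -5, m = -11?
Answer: 62116/575 ≈ 108.03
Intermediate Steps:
G(K, q) = -42 + q (G(K, q) = (q - 37) - 5 = (-37 + q) - 5 = -42 + q)
S(w, L) = -(-55 + L)/(25*w) (S(w, L) = (-55 + L)/(w - 26*w) = (-55 + L)/((-25*w)) = (-55 + L)*(-1/(25*w)) = -(-55 + L)/(25*w))
S(161, -57) - G(-168, (0 - 1*(-6))*m) = (1/25)*(55 - 1*(-57))/161 - (-42 + (0 - 1*(-6))*(-11)) = (1/25)*(1/161)*(55 + 57) - (-42 + (0 + 6)*(-11)) = (1/25)*(1/161)*112 - (-42 + 6*(-11)) = 16/575 - (-42 - 66) = 16/575 - 1*(-108) = 16/575 + 108 = 62116/575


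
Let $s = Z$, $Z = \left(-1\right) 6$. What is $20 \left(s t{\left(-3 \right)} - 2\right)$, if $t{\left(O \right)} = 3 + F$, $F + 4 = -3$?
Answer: $440$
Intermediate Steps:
$F = -7$ ($F = -4 - 3 = -7$)
$t{\left(O \right)} = -4$ ($t{\left(O \right)} = 3 - 7 = -4$)
$Z = -6$
$s = -6$
$20 \left(s t{\left(-3 \right)} - 2\right) = 20 \left(\left(-6\right) \left(-4\right) - 2\right) = 20 \left(24 - 2\right) = 20 \cdot 22 = 440$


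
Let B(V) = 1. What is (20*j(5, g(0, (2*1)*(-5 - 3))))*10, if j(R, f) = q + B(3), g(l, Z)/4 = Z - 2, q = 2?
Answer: 600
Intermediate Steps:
g(l, Z) = -8 + 4*Z (g(l, Z) = 4*(Z - 2) = 4*(-2 + Z) = -8 + 4*Z)
j(R, f) = 3 (j(R, f) = 2 + 1 = 3)
(20*j(5, g(0, (2*1)*(-5 - 3))))*10 = (20*3)*10 = 60*10 = 600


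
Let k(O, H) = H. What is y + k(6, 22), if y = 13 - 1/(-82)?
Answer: 2871/82 ≈ 35.012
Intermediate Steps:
y = 1067/82 (y = 13 - 1*(-1/82) = 13 + 1/82 = 1067/82 ≈ 13.012)
y + k(6, 22) = 1067/82 + 22 = 2871/82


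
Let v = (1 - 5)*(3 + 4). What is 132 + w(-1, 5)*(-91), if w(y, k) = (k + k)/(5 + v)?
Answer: 3946/23 ≈ 171.57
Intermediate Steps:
v = -28 (v = -4*7 = -28)
w(y, k) = -2*k/23 (w(y, k) = (k + k)/(5 - 28) = (2*k)/(-23) = (2*k)*(-1/23) = -2*k/23)
132 + w(-1, 5)*(-91) = 132 - 2/23*5*(-91) = 132 - 10/23*(-91) = 132 + 910/23 = 3946/23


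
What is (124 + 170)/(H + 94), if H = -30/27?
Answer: 1323/418 ≈ 3.1651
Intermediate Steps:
H = -10/9 (H = -30*1/27 = -10/9 ≈ -1.1111)
(124 + 170)/(H + 94) = (124 + 170)/(-10/9 + 94) = 294/(836/9) = 294*(9/836) = 1323/418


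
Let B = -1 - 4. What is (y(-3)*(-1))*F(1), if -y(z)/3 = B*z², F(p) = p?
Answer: -135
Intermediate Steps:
B = -5
y(z) = 15*z² (y(z) = -(-15)*z² = 15*z²)
(y(-3)*(-1))*F(1) = ((15*(-3)²)*(-1))*1 = ((15*9)*(-1))*1 = (135*(-1))*1 = -135*1 = -135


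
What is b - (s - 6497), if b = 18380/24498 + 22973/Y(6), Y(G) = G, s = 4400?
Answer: 145189445/24498 ≈ 5926.6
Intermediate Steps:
b = 93817139/24498 (b = 18380/24498 + 22973/6 = 18380*(1/24498) + 22973*(⅙) = 9190/12249 + 22973/6 = 93817139/24498 ≈ 3829.6)
b - (s - 6497) = 93817139/24498 - (4400 - 6497) = 93817139/24498 - 1*(-2097) = 93817139/24498 + 2097 = 145189445/24498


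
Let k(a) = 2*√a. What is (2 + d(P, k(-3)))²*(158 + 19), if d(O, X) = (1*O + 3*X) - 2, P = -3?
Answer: -17523 - 6372*I*√3 ≈ -17523.0 - 11037.0*I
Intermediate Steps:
d(O, X) = -2 + O + 3*X (d(O, X) = (O + 3*X) - 2 = -2 + O + 3*X)
(2 + d(P, k(-3)))²*(158 + 19) = (2 + (-2 - 3 + 3*(2*√(-3))))²*(158 + 19) = (2 + (-2 - 3 + 3*(2*(I*√3))))²*177 = (2 + (-2 - 3 + 3*(2*I*√3)))²*177 = (2 + (-2 - 3 + 6*I*√3))²*177 = (2 + (-5 + 6*I*√3))²*177 = (-3 + 6*I*√3)²*177 = 177*(-3 + 6*I*√3)²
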